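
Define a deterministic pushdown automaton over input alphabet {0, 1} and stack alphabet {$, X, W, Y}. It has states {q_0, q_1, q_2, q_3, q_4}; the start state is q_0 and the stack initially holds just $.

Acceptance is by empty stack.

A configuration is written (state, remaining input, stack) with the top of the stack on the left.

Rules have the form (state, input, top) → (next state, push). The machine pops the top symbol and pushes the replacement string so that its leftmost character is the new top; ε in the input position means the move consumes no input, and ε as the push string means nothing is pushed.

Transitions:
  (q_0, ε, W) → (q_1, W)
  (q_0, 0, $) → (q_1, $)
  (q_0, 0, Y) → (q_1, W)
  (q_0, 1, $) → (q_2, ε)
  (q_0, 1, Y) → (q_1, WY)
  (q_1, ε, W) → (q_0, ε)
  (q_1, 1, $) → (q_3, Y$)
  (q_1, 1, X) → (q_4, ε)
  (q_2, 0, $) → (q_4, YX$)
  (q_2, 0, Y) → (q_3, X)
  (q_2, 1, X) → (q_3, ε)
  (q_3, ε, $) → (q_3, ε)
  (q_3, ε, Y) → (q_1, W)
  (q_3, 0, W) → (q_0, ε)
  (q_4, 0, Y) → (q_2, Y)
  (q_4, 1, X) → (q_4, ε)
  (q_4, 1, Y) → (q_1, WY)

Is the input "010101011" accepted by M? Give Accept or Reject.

Accept

(q_0, 010101011, $) ⊢ (q_1, 10101011, $) ⊢ (q_3, 0101011, Y$) ⊢ (q_1, 0101011, W$) ⊢ (q_0, 0101011, $) ⊢ (q_1, 101011, $) ⊢ (q_3, 01011, Y$) ⊢ (q_1, 01011, W$) ⊢ (q_0, 01011, $) ⊢ (q_1, 1011, $) ⊢ (q_3, 011, Y$) ⊢ (q_1, 011, W$) ⊢ (q_0, 011, $) ⊢ (q_1, 11, $) ⊢ (q_3, 1, Y$) ⊢ (q_1, 1, W$) ⊢ (q_0, 1, $) ⊢ (q_2, ε, ε)
All input consumed and the stack is empty.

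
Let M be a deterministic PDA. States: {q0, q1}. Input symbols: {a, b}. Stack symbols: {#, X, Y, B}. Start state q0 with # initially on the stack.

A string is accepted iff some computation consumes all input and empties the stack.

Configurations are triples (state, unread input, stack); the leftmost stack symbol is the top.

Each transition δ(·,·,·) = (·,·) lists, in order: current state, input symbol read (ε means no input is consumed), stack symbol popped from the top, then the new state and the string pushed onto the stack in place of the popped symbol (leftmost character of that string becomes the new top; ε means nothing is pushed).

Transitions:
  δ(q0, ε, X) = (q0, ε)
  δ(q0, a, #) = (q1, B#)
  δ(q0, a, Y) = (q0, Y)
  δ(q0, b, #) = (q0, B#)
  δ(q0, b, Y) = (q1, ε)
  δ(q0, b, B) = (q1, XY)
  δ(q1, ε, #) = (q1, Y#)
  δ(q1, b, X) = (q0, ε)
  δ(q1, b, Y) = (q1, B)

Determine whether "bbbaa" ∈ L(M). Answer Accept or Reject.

(q0, bbbaa, #)
  read b, top #: go to q0, push B# → (q0, bbaa, B#)
  read b, top B: go to q1, push XY → (q1, baa, XY#)
  read b, top X: go to q0, push ε → (q0, aa, Y#)
  read a, top Y: go to q0, push Y → (q0, a, Y#)
  read a, top Y: go to q0, push Y → (q0, ε, Y#)
All input consumed; stack is Y#, not empty, and no further ε-move applies.

Reject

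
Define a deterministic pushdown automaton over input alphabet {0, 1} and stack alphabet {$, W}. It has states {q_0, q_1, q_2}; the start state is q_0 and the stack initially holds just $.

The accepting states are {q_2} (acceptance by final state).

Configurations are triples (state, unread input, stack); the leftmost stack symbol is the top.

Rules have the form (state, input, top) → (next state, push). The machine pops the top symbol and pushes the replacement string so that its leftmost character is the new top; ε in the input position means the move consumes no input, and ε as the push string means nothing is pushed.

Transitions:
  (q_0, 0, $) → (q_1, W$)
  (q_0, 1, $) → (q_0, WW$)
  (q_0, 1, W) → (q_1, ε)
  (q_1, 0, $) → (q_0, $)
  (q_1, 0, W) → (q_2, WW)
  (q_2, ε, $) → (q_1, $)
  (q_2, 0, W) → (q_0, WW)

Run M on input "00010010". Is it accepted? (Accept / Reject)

(q_0, 00010010, $)
  read 0, top $: go to q_1, push W$ → (q_1, 0010010, W$)
  read 0, top W: go to q_2, push WW → (q_2, 010010, WW$)
  read 0, top W: go to q_0, push WW → (q_0, 10010, WWW$)
  read 1, top W: go to q_1, push ε → (q_1, 0010, WW$)
  read 0, top W: go to q_2, push WW → (q_2, 010, WWW$)
  read 0, top W: go to q_0, push WW → (q_0, 10, WWWW$)
  read 1, top W: go to q_1, push ε → (q_1, 0, WWW$)
  read 0, top W: go to q_2, push WW → (q_2, ε, WWWW$)
All input consumed; state q_2 ∈ F.

Accept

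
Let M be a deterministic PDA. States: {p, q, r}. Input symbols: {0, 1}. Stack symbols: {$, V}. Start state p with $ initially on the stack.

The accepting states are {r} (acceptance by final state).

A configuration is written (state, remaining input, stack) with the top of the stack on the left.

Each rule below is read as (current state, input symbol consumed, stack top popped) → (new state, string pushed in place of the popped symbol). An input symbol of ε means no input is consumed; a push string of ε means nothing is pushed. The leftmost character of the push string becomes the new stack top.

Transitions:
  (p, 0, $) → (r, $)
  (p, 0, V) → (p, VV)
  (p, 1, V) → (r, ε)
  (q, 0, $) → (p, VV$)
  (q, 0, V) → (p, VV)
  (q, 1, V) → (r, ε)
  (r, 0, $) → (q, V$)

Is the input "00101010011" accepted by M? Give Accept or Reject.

(p, 00101010011, $)
  read 0, top $: go to r, push $ → (r, 0101010011, $)
  read 0, top $: go to q, push V$ → (q, 101010011, V$)
  read 1, top V: go to r, push ε → (r, 01010011, $)
  read 0, top $: go to q, push V$ → (q, 1010011, V$)
  read 1, top V: go to r, push ε → (r, 010011, $)
  read 0, top $: go to q, push V$ → (q, 10011, V$)
  read 1, top V: go to r, push ε → (r, 0011, $)
  read 0, top $: go to q, push V$ → (q, 011, V$)
  read 0, top V: go to p, push VV → (p, 11, VV$)
  read 1, top V: go to r, push ε → (r, 1, V$)
No transition applies at (r, 1, V$); input not fully consumed.

Reject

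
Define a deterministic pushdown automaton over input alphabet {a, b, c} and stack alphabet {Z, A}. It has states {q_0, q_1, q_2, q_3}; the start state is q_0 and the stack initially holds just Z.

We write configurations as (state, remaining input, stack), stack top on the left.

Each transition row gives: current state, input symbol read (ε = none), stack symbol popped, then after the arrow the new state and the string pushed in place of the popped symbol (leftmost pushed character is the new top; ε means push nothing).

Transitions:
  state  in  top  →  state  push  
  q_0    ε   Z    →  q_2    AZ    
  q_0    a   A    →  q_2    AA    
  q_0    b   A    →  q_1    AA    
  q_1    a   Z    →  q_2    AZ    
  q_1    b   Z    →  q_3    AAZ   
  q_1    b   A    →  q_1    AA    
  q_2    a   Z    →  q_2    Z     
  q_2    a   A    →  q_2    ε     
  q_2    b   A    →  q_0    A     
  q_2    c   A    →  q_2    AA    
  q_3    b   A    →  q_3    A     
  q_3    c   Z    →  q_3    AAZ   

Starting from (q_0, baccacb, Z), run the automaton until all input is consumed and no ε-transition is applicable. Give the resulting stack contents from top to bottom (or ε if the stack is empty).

AAAAZ

(q_0, baccacb, Z) ⊢ (q_2, baccacb, AZ) ⊢ (q_0, accacb, AZ) ⊢ (q_2, ccacb, AAZ) ⊢ (q_2, cacb, AAAZ) ⊢ (q_2, acb, AAAAZ) ⊢ (q_2, cb, AAAZ) ⊢ (q_2, b, AAAAZ) ⊢ (q_0, ε, AAAAZ)
All input consumed in state q_0 with stack AAAAZ.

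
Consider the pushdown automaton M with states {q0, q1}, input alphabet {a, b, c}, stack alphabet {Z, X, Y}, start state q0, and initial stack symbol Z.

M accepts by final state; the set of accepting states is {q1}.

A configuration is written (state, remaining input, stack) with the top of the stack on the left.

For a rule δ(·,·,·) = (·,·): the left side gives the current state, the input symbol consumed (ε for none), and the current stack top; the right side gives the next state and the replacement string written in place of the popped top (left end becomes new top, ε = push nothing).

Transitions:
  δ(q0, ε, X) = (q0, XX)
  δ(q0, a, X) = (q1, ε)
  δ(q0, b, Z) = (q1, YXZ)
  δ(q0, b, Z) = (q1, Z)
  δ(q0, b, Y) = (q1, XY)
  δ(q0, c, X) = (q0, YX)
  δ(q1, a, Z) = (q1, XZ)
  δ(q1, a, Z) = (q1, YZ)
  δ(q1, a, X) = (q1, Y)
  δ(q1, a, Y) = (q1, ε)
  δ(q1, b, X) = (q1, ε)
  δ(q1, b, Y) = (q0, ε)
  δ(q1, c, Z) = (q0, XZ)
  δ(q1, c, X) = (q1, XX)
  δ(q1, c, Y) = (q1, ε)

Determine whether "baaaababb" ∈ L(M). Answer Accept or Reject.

Accept

One accepting computation: (q0, baaaababb, Z) ⊢ (q1, aaaababb, YXZ) ⊢ (q1, aaababb, XZ) ⊢ (q1, aababb, YZ) ⊢ (q1, ababb, Z) ⊢ (q1, babb, XZ) ⊢ (q1, abb, Z) ⊢ (q1, bb, YZ) ⊢ (q0, b, Z) ⊢ (q1, ε, YXZ)
All input consumed and state q1 ∈ F.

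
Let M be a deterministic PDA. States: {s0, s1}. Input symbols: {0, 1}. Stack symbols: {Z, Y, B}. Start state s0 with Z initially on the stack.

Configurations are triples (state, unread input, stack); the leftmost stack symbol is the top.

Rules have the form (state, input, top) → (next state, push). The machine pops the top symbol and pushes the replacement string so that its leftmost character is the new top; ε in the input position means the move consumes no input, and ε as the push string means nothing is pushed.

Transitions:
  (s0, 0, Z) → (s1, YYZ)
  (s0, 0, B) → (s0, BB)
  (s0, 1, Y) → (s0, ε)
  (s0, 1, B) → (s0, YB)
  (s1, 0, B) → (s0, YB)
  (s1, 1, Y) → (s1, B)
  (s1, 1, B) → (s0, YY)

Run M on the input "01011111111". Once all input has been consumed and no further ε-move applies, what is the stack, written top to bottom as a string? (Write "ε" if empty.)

YBYZ

(s0, 01011111111, Z) ⊢ (s1, 1011111111, YYZ) ⊢ (s1, 011111111, BYZ) ⊢ (s0, 11111111, YBYZ) ⊢ (s0, 1111111, BYZ) ⊢ (s0, 111111, YBYZ) ⊢ (s0, 11111, BYZ) ⊢ (s0, 1111, YBYZ) ⊢ (s0, 111, BYZ) ⊢ (s0, 11, YBYZ) ⊢ (s0, 1, BYZ) ⊢ (s0, ε, YBYZ)
All input consumed in state s0 with stack YBYZ.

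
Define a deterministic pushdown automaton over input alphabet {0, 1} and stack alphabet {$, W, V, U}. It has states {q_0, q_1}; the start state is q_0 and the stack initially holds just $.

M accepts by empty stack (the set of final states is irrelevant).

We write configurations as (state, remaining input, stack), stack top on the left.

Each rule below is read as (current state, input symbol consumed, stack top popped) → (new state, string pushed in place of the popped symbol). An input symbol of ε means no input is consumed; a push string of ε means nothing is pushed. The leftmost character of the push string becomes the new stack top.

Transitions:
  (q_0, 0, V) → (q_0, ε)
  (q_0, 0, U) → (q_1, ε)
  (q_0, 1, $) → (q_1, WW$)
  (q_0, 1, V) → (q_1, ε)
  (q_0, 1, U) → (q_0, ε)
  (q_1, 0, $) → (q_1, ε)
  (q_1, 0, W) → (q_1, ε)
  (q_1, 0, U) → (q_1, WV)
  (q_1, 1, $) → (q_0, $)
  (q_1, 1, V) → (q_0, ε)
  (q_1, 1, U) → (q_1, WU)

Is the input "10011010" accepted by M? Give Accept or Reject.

(q_0, 10011010, $)
  read 1, top $: go to q_1, push WW$ → (q_1, 0011010, WW$)
  read 0, top W: go to q_1, push ε → (q_1, 011010, W$)
  read 0, top W: go to q_1, push ε → (q_1, 11010, $)
  read 1, top $: go to q_0, push $ → (q_0, 1010, $)
  read 1, top $: go to q_1, push WW$ → (q_1, 010, WW$)
  read 0, top W: go to q_1, push ε → (q_1, 10, W$)
No transition applies at (q_1, 10, W$); input not fully consumed.

Reject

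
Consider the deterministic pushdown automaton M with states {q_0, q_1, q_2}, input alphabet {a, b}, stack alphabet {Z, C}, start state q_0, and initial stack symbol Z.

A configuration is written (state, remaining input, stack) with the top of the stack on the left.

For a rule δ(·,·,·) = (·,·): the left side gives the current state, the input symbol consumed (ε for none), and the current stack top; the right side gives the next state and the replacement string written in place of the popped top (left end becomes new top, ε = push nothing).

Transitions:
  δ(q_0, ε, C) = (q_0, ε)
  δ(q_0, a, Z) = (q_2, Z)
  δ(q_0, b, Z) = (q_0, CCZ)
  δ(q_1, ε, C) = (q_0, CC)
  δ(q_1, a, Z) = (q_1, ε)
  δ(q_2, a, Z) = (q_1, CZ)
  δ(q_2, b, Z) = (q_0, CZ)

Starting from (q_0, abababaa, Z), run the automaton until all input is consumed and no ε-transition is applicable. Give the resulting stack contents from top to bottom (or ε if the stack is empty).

(q_0, abababaa, Z)
  read a, top Z: go to q_2, push Z → (q_2, bababaa, Z)
  read b, top Z: go to q_0, push CZ → (q_0, ababaa, CZ)
  ε-move, top C: go to q_0, push ε → (q_0, ababaa, Z)
  read a, top Z: go to q_2, push Z → (q_2, babaa, Z)
  read b, top Z: go to q_0, push CZ → (q_0, abaa, CZ)
  ε-move, top C: go to q_0, push ε → (q_0, abaa, Z)
  read a, top Z: go to q_2, push Z → (q_2, baa, Z)
  read b, top Z: go to q_0, push CZ → (q_0, aa, CZ)
  ε-move, top C: go to q_0, push ε → (q_0, aa, Z)
  read a, top Z: go to q_2, push Z → (q_2, a, Z)
  read a, top Z: go to q_1, push CZ → (q_1, ε, CZ)
  ε-move, top C: go to q_0, push CC → (q_0, ε, CCZ)
  ε-move, top C: go to q_0, push ε → (q_0, ε, CZ)
  ε-move, top C: go to q_0, push ε → (q_0, ε, Z)
All input consumed in state q_0 with stack Z.

Z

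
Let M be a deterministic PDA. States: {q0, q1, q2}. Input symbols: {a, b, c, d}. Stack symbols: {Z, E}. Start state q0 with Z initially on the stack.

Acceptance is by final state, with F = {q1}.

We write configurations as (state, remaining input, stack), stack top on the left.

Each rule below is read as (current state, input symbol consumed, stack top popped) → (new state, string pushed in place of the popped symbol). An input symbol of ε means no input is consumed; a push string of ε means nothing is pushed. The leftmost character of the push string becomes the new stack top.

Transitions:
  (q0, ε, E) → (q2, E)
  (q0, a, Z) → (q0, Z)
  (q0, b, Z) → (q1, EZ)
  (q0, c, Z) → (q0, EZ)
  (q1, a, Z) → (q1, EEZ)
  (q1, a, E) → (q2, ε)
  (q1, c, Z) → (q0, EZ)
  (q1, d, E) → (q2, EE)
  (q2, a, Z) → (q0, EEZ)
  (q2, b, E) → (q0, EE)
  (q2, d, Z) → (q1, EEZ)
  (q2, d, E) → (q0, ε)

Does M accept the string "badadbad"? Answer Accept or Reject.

Accept

(q0, badadbad, Z)
  read b, top Z: go to q1, push EZ → (q1, adadbad, EZ)
  read a, top E: go to q2, push ε → (q2, dadbad, Z)
  read d, top Z: go to q1, push EEZ → (q1, adbad, EEZ)
  read a, top E: go to q2, push ε → (q2, dbad, EZ)
  read d, top E: go to q0, push ε → (q0, bad, Z)
  read b, top Z: go to q1, push EZ → (q1, ad, EZ)
  read a, top E: go to q2, push ε → (q2, d, Z)
  read d, top Z: go to q1, push EEZ → (q1, ε, EEZ)
All input consumed; state q1 ∈ F.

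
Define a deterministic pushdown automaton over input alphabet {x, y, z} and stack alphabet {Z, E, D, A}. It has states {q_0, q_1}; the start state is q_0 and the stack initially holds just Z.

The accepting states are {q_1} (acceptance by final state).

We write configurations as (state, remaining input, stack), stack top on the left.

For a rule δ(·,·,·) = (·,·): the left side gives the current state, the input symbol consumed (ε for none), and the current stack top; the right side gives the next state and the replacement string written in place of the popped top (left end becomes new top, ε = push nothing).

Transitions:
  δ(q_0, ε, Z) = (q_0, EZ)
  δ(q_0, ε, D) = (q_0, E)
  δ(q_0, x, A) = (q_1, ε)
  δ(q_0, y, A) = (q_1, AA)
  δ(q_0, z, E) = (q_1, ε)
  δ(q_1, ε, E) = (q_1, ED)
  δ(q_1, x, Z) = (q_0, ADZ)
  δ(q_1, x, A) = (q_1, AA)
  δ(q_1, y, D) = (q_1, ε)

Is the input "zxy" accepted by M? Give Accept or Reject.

(q_0, zxy, Z)
  ε-move, top Z: go to q_0, push EZ → (q_0, zxy, EZ)
  read z, top E: go to q_1, push ε → (q_1, xy, Z)
  read x, top Z: go to q_0, push ADZ → (q_0, y, ADZ)
  read y, top A: go to q_1, push AA → (q_1, ε, AADZ)
All input consumed; state q_1 ∈ F.

Accept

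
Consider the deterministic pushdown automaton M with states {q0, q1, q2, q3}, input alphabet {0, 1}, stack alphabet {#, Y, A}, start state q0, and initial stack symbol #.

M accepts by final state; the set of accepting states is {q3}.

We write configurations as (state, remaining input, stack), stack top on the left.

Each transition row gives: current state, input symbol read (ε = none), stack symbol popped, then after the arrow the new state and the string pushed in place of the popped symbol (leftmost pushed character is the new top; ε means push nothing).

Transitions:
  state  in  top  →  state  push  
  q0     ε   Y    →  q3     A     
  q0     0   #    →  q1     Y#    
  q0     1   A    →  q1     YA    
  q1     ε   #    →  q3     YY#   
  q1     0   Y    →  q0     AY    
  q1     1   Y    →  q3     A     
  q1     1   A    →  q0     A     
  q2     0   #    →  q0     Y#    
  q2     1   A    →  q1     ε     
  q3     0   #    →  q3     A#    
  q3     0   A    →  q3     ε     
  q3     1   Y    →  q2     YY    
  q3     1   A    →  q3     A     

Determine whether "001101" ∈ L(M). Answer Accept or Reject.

(q0, 001101, #)
  read 0, top #: go to q1, push Y# → (q1, 01101, Y#)
  read 0, top Y: go to q0, push AY → (q0, 1101, AY#)
  read 1, top A: go to q1, push YA → (q1, 101, YAY#)
  read 1, top Y: go to q3, push A → (q3, 01, AAY#)
  read 0, top A: go to q3, push ε → (q3, 1, AY#)
  read 1, top A: go to q3, push A → (q3, ε, AY#)
All input consumed; state q3 ∈ F.

Accept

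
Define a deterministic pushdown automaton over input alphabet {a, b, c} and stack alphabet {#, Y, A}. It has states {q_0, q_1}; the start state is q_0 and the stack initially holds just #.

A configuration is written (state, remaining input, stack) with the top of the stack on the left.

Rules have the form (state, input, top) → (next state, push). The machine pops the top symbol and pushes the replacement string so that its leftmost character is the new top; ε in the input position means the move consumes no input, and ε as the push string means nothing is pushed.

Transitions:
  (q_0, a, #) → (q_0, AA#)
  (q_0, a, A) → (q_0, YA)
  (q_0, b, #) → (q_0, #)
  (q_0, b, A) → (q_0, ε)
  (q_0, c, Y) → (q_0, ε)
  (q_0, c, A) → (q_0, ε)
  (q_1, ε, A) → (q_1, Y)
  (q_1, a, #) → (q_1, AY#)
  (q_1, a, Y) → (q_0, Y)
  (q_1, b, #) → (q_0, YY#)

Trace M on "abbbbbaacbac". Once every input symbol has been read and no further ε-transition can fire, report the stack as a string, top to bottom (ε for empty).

(q_0, abbbbbaacbac, #)
  read a, top #: go to q_0, push AA# → (q_0, bbbbbaacbac, AA#)
  read b, top A: go to q_0, push ε → (q_0, bbbbaacbac, A#)
  read b, top A: go to q_0, push ε → (q_0, bbbaacbac, #)
  read b, top #: go to q_0, push # → (q_0, bbaacbac, #)
  read b, top #: go to q_0, push # → (q_0, baacbac, #)
  read b, top #: go to q_0, push # → (q_0, aacbac, #)
  read a, top #: go to q_0, push AA# → (q_0, acbac, AA#)
  read a, top A: go to q_0, push YA → (q_0, cbac, YAA#)
  read c, top Y: go to q_0, push ε → (q_0, bac, AA#)
  read b, top A: go to q_0, push ε → (q_0, ac, A#)
  read a, top A: go to q_0, push YA → (q_0, c, YA#)
  read c, top Y: go to q_0, push ε → (q_0, ε, A#)
All input consumed in state q_0 with stack A#.

A#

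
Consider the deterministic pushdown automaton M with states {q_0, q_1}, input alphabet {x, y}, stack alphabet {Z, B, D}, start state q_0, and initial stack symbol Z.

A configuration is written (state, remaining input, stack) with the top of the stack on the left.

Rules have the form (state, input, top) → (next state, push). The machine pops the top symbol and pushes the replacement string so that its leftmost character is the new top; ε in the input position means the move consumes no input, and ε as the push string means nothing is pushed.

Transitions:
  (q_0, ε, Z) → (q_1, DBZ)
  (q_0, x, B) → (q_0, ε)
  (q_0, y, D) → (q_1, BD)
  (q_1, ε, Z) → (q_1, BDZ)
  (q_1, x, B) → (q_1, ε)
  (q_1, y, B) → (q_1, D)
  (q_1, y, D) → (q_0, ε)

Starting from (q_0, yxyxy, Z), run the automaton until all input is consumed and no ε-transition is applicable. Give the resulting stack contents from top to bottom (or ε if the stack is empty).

BZ

(q_0, yxyxy, Z)
  ε-move, top Z: go to q_1, push DBZ → (q_1, yxyxy, DBZ)
  read y, top D: go to q_0, push ε → (q_0, xyxy, BZ)
  read x, top B: go to q_0, push ε → (q_0, yxy, Z)
  ε-move, top Z: go to q_1, push DBZ → (q_1, yxy, DBZ)
  read y, top D: go to q_0, push ε → (q_0, xy, BZ)
  read x, top B: go to q_0, push ε → (q_0, y, Z)
  ε-move, top Z: go to q_1, push DBZ → (q_1, y, DBZ)
  read y, top D: go to q_0, push ε → (q_0, ε, BZ)
All input consumed in state q_0 with stack BZ.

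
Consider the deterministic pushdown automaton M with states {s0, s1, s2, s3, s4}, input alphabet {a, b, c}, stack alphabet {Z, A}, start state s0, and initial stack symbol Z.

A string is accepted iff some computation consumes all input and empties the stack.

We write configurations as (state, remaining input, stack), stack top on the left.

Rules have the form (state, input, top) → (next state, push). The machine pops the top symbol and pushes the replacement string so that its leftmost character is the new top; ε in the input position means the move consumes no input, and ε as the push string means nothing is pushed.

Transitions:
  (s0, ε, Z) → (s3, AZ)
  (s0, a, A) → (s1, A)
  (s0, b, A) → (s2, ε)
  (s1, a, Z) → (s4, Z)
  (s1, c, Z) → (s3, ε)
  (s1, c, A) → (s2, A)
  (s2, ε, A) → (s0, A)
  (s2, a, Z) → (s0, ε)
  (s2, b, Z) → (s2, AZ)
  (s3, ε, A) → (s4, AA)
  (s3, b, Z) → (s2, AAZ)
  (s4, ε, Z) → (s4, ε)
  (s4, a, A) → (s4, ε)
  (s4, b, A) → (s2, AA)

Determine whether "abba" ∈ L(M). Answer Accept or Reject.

(s0, abba, Z)
  ε-move, top Z: go to s3, push AZ → (s3, abba, AZ)
  ε-move, top A: go to s4, push AA → (s4, abba, AAZ)
  read a, top A: go to s4, push ε → (s4, bba, AZ)
  read b, top A: go to s2, push AA → (s2, ba, AAZ)
  ε-move, top A: go to s0, push A → (s0, ba, AAZ)
  read b, top A: go to s2, push ε → (s2, a, AZ)
  ε-move, top A: go to s0, push A → (s0, a, AZ)
  read a, top A: go to s1, push A → (s1, ε, AZ)
All input consumed; stack is AZ, not empty, and no further ε-move applies.

Reject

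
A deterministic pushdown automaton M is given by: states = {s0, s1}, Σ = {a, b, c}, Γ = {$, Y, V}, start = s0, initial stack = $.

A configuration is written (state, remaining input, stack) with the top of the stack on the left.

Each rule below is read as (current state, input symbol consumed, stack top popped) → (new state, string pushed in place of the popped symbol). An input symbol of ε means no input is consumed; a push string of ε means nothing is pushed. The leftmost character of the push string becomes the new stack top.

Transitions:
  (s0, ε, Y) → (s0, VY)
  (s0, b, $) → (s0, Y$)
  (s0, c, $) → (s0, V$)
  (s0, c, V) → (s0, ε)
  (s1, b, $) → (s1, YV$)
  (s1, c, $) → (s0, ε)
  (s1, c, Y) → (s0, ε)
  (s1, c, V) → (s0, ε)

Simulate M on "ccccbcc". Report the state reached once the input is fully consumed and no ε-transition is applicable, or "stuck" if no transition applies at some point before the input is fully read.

(s0, ccccbcc, $) ⊢ (s0, cccbcc, V$) ⊢ (s0, ccbcc, $) ⊢ (s0, cbcc, V$) ⊢ (s0, bcc, $) ⊢ (s0, cc, Y$) ⊢ (s0, cc, VY$) ⊢ (s0, c, Y$) ⊢ (s0, c, VY$) ⊢ (s0, ε, Y$) ⊢ (s0, ε, VY$)
All input consumed; M is in state s0.

s0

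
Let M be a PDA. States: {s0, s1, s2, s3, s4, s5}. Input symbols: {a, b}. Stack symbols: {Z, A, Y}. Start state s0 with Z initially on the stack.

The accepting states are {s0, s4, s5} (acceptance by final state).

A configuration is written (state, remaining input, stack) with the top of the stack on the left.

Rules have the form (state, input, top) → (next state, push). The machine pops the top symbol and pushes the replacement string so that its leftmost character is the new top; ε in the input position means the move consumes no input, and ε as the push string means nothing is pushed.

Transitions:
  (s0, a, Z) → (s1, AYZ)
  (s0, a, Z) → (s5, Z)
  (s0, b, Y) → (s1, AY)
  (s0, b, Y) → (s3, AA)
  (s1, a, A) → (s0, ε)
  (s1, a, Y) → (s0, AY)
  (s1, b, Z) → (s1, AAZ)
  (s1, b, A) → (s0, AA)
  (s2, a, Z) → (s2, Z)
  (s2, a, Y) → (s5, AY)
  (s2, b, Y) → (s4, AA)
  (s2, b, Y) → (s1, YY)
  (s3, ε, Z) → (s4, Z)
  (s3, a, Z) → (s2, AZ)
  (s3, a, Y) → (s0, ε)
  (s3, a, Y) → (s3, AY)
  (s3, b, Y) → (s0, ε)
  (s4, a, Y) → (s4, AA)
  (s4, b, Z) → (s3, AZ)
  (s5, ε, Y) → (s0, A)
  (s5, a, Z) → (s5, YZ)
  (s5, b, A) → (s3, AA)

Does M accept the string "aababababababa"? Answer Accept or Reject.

One accepting computation: (s0, aababababababa, Z) ⊢ (s1, ababababababa, AYZ) ⊢ (s0, babababababa, YZ) ⊢ (s1, abababababa, AYZ) ⊢ (s0, bababababa, YZ) ⊢ (s1, ababababa, AYZ) ⊢ (s0, babababa, YZ) ⊢ (s1, abababa, AYZ) ⊢ (s0, bababa, YZ) ⊢ (s1, ababa, AYZ) ⊢ (s0, baba, YZ) ⊢ (s1, aba, AYZ) ⊢ (s0, ba, YZ) ⊢ (s1, a, AYZ) ⊢ (s0, ε, YZ)
All input consumed and state s0 ∈ F.

Accept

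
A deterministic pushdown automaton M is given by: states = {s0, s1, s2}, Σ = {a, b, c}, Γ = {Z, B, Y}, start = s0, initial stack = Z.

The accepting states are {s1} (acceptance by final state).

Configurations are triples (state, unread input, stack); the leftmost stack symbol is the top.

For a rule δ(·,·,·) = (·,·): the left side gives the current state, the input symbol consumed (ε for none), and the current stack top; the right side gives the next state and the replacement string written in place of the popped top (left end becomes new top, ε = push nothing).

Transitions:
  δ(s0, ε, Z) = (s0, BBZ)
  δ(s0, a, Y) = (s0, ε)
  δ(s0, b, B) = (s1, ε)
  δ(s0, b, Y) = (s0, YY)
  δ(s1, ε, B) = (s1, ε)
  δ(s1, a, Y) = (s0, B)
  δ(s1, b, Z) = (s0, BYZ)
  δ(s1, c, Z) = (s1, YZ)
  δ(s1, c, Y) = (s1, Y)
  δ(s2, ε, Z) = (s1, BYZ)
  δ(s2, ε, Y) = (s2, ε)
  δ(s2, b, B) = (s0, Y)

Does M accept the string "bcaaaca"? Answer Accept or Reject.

(s0, bcaaaca, Z) ⊢ (s0, bcaaaca, BBZ) ⊢ (s1, caaaca, BZ) ⊢ (s1, caaaca, Z) ⊢ (s1, aaaca, YZ) ⊢ (s0, aaca, BZ)
No transition applies at (s0, aaca, BZ); input not fully consumed.

Reject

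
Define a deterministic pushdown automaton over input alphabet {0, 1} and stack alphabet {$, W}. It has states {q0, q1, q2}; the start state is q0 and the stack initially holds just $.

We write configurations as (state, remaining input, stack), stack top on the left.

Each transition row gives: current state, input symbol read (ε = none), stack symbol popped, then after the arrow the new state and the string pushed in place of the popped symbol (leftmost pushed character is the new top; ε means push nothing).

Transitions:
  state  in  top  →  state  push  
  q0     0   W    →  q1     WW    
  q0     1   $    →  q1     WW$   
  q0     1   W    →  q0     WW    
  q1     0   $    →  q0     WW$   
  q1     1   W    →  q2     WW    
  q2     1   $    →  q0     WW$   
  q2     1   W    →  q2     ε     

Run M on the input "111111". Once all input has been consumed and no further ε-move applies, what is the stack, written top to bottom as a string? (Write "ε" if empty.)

WW$

(q0, 111111, $)
  read 1, top $: go to q1, push WW$ → (q1, 11111, WW$)
  read 1, top W: go to q2, push WW → (q2, 1111, WWW$)
  read 1, top W: go to q2, push ε → (q2, 111, WW$)
  read 1, top W: go to q2, push ε → (q2, 11, W$)
  read 1, top W: go to q2, push ε → (q2, 1, $)
  read 1, top $: go to q0, push WW$ → (q0, ε, WW$)
All input consumed in state q0 with stack WW$.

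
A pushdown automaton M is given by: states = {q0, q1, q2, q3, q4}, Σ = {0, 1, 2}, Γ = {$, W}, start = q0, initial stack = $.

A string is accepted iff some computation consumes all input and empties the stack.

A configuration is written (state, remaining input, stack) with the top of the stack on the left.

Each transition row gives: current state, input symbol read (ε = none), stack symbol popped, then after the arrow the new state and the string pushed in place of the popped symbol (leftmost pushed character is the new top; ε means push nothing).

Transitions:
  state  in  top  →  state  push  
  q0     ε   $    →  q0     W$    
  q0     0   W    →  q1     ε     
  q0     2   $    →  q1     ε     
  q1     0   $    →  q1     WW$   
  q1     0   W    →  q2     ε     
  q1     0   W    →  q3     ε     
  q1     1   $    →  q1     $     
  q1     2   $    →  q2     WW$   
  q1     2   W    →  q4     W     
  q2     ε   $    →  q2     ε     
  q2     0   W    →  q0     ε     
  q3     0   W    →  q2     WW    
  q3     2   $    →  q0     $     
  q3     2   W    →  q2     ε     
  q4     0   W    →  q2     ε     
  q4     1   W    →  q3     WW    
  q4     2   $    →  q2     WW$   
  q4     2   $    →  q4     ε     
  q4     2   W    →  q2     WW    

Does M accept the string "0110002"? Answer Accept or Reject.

One accepting computation: (q0, 0110002, $) ⊢ (q0, 0110002, W$) ⊢ (q1, 110002, $) ⊢ (q1, 10002, $) ⊢ (q1, 0002, $) ⊢ (q1, 002, WW$) ⊢ (q2, 02, W$) ⊢ (q0, 2, $) ⊢ (q1, ε, ε)
All input consumed and the stack is empty.

Accept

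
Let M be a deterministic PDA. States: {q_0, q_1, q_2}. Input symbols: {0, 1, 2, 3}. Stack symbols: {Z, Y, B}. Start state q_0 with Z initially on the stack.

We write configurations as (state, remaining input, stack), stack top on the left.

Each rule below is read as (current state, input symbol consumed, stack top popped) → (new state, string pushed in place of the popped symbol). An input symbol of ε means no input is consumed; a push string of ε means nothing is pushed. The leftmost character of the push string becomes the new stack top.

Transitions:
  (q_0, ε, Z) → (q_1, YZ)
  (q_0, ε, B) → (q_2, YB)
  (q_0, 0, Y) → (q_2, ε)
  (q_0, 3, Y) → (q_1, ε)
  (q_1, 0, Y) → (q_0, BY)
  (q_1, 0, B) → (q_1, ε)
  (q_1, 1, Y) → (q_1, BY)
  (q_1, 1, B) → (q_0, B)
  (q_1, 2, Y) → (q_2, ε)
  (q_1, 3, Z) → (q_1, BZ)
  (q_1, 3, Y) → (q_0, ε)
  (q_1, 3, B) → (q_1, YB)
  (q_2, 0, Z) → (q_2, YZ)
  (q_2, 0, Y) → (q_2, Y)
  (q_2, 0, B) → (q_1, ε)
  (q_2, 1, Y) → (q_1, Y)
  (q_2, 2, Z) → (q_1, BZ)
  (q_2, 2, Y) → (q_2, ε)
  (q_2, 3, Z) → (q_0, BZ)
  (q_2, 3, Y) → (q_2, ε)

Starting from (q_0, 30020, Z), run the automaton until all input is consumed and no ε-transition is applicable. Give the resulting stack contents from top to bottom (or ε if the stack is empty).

(q_0, 30020, Z) ⊢ (q_1, 30020, YZ) ⊢ (q_0, 0020, Z) ⊢ (q_1, 0020, YZ) ⊢ (q_0, 020, BYZ) ⊢ (q_2, 020, YBYZ) ⊢ (q_2, 20, YBYZ) ⊢ (q_2, 0, BYZ) ⊢ (q_1, ε, YZ)
All input consumed in state q_1 with stack YZ.

YZ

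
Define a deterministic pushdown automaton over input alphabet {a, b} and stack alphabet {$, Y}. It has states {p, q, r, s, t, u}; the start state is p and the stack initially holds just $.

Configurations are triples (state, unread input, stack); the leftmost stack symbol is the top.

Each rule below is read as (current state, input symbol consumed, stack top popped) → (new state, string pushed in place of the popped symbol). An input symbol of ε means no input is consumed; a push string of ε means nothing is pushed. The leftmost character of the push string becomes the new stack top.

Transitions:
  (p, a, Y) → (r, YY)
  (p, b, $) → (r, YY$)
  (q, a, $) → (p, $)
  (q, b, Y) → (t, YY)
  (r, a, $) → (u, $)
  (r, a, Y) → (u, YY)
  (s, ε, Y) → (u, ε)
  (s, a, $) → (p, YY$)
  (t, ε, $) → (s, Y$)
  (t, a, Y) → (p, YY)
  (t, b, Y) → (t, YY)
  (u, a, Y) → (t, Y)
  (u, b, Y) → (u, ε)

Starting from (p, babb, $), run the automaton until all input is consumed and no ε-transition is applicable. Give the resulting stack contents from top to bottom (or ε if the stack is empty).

(p, babb, $) ⊢ (r, abb, YY$) ⊢ (u, bb, YYY$) ⊢ (u, b, YY$) ⊢ (u, ε, Y$)
All input consumed in state u with stack Y$.

Y$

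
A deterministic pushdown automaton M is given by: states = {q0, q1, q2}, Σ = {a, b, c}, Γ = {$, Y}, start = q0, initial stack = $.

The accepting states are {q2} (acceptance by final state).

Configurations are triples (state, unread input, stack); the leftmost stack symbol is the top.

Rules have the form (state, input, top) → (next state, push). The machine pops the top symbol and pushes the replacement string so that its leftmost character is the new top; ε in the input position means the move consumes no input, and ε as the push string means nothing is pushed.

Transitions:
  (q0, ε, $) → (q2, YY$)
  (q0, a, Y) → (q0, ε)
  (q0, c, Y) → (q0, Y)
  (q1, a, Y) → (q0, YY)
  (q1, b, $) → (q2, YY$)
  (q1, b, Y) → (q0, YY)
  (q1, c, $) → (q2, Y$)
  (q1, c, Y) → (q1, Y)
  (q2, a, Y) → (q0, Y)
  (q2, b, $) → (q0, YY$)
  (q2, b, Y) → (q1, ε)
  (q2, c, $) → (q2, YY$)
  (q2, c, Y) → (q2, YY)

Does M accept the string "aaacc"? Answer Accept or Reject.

(q0, aaacc, $) ⊢ (q2, aaacc, YY$) ⊢ (q0, aacc, YY$) ⊢ (q0, acc, Y$) ⊢ (q0, cc, $) ⊢ (q2, cc, YY$) ⊢ (q2, c, YYY$) ⊢ (q2, ε, YYYY$)
All input consumed; state q2 ∈ F.

Accept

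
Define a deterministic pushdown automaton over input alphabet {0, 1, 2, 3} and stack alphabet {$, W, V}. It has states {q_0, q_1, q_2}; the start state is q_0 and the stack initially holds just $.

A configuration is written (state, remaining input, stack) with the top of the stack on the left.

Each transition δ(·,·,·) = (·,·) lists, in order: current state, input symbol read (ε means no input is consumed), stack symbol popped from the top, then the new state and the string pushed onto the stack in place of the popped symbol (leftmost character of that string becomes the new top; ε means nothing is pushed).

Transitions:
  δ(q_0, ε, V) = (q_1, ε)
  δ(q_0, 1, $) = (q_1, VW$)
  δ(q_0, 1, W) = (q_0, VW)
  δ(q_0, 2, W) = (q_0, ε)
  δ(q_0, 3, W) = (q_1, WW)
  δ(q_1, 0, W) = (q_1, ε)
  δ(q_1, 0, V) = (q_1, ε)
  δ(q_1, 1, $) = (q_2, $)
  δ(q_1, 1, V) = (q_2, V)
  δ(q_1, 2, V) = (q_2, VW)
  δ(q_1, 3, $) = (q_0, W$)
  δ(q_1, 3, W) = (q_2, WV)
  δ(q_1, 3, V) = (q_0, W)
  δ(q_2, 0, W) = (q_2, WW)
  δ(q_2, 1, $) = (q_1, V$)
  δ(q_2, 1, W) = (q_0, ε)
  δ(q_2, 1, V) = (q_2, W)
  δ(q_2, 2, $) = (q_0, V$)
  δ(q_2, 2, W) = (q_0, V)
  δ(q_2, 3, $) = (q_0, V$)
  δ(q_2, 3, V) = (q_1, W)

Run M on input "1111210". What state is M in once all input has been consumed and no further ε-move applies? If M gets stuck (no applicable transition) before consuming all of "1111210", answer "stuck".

(q_0, 1111210, $) ⊢ (q_1, 111210, VW$) ⊢ (q_2, 11210, VW$) ⊢ (q_2, 1210, WW$) ⊢ (q_0, 210, W$) ⊢ (q_0, 10, $) ⊢ (q_1, 0, VW$) ⊢ (q_1, ε, W$)
All input consumed; M is in state q_1.

q_1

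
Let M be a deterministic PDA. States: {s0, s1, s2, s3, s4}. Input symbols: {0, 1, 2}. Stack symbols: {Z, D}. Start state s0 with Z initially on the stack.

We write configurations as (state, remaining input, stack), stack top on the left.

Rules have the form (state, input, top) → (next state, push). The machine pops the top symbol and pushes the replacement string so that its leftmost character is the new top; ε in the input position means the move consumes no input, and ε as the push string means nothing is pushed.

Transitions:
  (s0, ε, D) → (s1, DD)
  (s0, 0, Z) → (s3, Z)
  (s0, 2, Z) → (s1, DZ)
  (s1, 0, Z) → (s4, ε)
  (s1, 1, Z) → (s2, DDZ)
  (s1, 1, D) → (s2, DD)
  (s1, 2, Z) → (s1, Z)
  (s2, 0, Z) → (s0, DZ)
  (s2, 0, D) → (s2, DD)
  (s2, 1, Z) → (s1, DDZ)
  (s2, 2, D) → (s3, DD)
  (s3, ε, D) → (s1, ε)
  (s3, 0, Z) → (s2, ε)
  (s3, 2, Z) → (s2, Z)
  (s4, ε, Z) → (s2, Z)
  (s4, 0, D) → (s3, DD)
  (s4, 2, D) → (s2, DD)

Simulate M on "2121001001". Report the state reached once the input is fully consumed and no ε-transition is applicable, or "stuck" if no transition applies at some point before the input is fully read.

(s0, 2121001001, Z) ⊢ (s1, 121001001, DZ) ⊢ (s2, 21001001, DDZ) ⊢ (s3, 1001001, DDDZ) ⊢ (s1, 1001001, DDZ) ⊢ (s2, 001001, DDDZ) ⊢ (s2, 01001, DDDDZ) ⊢ (s2, 1001, DDDDDZ)
No transition for (s2, 1, top D); M blocks with input 1001 remaining.

stuck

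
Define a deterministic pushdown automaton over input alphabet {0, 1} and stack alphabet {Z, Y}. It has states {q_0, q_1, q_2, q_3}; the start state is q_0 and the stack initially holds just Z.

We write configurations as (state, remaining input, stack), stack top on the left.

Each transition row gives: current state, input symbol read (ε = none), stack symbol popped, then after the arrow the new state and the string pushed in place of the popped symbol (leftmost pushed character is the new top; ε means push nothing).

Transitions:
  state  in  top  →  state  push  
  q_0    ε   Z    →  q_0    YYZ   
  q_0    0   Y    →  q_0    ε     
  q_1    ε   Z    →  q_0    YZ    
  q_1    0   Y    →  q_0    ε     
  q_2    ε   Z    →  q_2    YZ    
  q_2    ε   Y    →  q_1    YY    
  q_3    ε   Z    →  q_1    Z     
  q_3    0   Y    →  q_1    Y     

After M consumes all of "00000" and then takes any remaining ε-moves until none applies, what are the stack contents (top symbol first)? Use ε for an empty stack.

YZ

(q_0, 00000, Z) ⊢ (q_0, 00000, YYZ) ⊢ (q_0, 0000, YZ) ⊢ (q_0, 000, Z) ⊢ (q_0, 000, YYZ) ⊢ (q_0, 00, YZ) ⊢ (q_0, 0, Z) ⊢ (q_0, 0, YYZ) ⊢ (q_0, ε, YZ)
All input consumed in state q_0 with stack YZ.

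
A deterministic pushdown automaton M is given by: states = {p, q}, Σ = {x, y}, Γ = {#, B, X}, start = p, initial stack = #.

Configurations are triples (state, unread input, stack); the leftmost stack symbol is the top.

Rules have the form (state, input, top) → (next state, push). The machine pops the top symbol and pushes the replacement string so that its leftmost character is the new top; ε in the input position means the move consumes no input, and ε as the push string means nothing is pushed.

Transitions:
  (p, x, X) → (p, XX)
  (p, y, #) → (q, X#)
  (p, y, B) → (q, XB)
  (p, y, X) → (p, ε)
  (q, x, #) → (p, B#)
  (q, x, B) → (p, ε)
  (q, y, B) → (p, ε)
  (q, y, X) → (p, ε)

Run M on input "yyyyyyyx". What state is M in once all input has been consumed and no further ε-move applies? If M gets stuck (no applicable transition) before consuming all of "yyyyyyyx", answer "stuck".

stuck

(p, yyyyyyyx, #)
  read y, top #: go to q, push X# → (q, yyyyyyx, X#)
  read y, top X: go to p, push ε → (p, yyyyyx, #)
  read y, top #: go to q, push X# → (q, yyyyx, X#)
  read y, top X: go to p, push ε → (p, yyyx, #)
  read y, top #: go to q, push X# → (q, yyx, X#)
  read y, top X: go to p, push ε → (p, yx, #)
  read y, top #: go to q, push X# → (q, x, X#)
No transition for (q, x, top X); M blocks with input x remaining.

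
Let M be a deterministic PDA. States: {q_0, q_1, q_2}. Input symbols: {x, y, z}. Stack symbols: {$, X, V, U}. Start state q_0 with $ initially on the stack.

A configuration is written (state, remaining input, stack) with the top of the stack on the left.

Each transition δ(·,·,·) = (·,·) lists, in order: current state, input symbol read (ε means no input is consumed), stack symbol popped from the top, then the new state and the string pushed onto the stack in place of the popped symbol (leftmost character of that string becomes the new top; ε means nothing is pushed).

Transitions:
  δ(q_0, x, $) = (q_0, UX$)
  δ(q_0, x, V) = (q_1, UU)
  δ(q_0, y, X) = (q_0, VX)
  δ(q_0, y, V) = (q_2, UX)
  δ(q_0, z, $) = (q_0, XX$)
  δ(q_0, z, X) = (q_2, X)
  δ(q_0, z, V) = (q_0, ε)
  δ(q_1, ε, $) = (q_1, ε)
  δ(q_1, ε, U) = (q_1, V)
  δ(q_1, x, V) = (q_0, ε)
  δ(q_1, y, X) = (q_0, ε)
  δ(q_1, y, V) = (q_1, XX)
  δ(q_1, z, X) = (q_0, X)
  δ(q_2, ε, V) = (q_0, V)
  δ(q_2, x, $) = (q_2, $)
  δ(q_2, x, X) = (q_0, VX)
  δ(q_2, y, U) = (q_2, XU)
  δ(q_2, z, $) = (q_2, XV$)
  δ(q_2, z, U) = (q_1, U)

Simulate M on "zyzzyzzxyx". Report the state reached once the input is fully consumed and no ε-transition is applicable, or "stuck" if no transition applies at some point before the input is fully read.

stuck

(q_0, zyzzyzzxyx, $)
  read z, top $: go to q_0, push XX$ → (q_0, yzzyzzxyx, XX$)
  read y, top X: go to q_0, push VX → (q_0, zzyzzxyx, VXX$)
  read z, top V: go to q_0, push ε → (q_0, zyzzxyx, XX$)
  read z, top X: go to q_2, push X → (q_2, yzzxyx, XX$)
No transition for (q_2, y, top X); M blocks with input yzzxyx remaining.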